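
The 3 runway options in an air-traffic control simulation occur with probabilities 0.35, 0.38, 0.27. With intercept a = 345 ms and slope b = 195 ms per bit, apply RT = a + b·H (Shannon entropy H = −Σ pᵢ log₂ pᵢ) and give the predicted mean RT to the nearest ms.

651 ms

H = 0.35·log₂(1/0.35) + 0.38·log₂(1/0.38) + 0.27·log₂(1/0.27) = 1.5706 bits.
RT = 345 + 195 × 1.5706 = 651.26 ms.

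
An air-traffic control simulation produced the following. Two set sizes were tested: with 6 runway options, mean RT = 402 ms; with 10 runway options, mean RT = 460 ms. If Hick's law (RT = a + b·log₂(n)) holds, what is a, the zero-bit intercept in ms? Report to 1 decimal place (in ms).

b = (RT₂ − RT₁)/(log₂ n₂ − log₂ n₁) = (460 − 402)/(3.3219 − 2.5850) = 78.701 ms/bit.
a = RT₁ − b·log₂ n₁ = 402 − 78.701 × 2.5850 = 198.561 ms.

198.6 ms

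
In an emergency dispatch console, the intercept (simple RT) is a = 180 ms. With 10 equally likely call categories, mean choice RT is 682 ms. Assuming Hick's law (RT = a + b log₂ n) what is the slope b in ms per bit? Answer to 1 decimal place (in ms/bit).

151.1 ms/bit

b = (682 − 180) / log₂(10) = 502 / 3.3219 = 151.117 ms/bit.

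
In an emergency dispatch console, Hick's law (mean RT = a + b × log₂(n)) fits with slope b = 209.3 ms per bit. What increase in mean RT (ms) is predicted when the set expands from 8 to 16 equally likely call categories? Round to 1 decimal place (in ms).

209.3 ms

The intercept a cancels: ΔRT = b·(log₂ n₂ − log₂ n₁) = b·log₂(n₂/n₁).
log₂(16) − log₂(8) = log₂(16/8) = log₂(2) = 1.
ΔRT = 209.3 × 1.0000 = 209.300 ms.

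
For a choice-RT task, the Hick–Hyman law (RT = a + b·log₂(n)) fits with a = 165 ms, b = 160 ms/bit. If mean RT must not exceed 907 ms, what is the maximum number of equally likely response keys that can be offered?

160·log₂ n ≤ 907 − 165 = 742, giving log₂ n ≤ 4.6375 and n ≤ 24.890. The largest whole number is 24.

24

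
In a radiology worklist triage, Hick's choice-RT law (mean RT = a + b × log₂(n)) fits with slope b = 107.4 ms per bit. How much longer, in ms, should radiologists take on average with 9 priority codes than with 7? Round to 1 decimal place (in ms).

38.9 ms

ΔRT = (a + b log₂ n₂) − (a + b log₂ n₁) = b·(log₂ n₂ − log₂ n₁).
log₂(9) − log₂(7) = 3.1699 − 2.8074 = 0.3626.
ΔRT = 107.4 × 0.3626 = 38.940 ms.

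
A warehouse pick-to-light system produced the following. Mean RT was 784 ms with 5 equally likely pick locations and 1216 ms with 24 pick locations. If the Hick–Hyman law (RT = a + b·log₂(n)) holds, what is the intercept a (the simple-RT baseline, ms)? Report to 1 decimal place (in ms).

b = (RT₂ − RT₁)/(log₂ n₂ − log₂ n₁) = (1216 − 784)/(4.5850 − 2.3219) = 190.894 ms/bit.
Intercept: a = 784 − 190.894·log₂(5) = 340.758 ms.

340.8 ms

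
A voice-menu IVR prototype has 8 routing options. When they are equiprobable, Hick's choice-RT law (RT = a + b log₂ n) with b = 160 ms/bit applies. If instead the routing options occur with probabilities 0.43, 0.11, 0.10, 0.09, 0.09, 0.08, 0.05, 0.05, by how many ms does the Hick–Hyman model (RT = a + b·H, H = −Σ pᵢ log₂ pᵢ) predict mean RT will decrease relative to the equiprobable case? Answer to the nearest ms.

Equiprobable entropy H₀ = log₂ 8 = 3.0000 bits.
Skewed entropy H = −Σ pᵢ log₂ pᵢ = 2.5551 bits.
ΔRT = b·(H₀ − H) = 160 × 0.4449 = 71.19 ms.

71 ms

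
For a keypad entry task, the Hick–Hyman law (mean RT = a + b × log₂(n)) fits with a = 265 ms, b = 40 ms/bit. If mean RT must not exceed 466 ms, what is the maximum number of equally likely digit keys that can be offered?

Information budget: (466 − 265)/40 = 5.0250 bits, so n ≤ 2^5.0250 = 32.559 → at most 32.

32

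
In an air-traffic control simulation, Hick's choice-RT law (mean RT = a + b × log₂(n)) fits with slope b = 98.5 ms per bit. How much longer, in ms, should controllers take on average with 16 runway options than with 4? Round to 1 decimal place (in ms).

197.0 ms

Only the slope matters, since a is common to both: ΔRT = b·log₂(n₂/n₁).
log₂(16) − log₂(4) = log₂(16/4) = log₂(4) = 2.
ΔRT = 98.5 × 2.0000 = 197.000 ms.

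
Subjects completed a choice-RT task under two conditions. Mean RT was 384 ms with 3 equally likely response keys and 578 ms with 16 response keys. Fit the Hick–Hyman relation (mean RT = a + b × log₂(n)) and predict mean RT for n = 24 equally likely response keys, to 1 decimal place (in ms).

Solve the two-equation system in a and b:
  b = (578 − 384) / (log₂ 16 − log₂ 3) = 194 / (4 − 1.5850) = 80.330 ms/bit
  a = 384 − 80.330 × 1.5850 = 256.680 ms
Then RT(24) = 256.680 + 80.330 × log₂ 24 = 256.680 + 80.330 × 4.5850 ≈ 624.990 ms.

625.0 ms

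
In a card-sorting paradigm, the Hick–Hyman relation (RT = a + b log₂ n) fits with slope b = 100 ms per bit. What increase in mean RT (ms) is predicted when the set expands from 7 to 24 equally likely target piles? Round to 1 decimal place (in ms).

Only the slope matters, since a is common to both: ΔRT = b·log₂(n₂/n₁).
log₂(24) − log₂(7) = 4.5850 − 2.8074 = 1.7776.
ΔRT = 100 × 1.7776 = 177.761 ms.

177.8 ms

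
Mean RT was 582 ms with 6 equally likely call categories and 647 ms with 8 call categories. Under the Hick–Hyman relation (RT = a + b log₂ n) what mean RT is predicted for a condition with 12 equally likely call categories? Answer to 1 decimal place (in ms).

738.6 ms

Solve the two-equation system in a and b:
  b = (647 − 582) / (log₂ 8 − log₂ 6) = 65 / (3 − 2.5850) = 156.612 ms/bit
  a = 582 − 156.612 × 2.5850 = 177.163 ms
Then RT(12) = 177.163 + 156.612 × log₂ 12 = 177.163 + 156.612 × 3.5850 ≈ 738.612 ms.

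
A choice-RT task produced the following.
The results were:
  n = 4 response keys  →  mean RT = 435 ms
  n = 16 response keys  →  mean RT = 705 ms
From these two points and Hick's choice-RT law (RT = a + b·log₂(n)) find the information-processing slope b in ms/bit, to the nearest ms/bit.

135 ms/bit

The slope on a log₂ axis is (705 − 435) / (4 − 2) = 135 ms/bit.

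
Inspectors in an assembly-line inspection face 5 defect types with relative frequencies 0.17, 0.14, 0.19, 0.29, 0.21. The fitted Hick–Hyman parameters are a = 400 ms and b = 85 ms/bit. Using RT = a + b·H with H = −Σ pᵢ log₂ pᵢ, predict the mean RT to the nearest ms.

H = 0.17·log₂(1/0.17) + 0.14·log₂(1/0.14) + 0.19·log₂(1/0.19) + 0.29·log₂(1/0.29) + 0.21·log₂(1/0.21) = 2.2777 bits.
RT = 400 + 85 × 2.2777 = 593.60 ms.

594 ms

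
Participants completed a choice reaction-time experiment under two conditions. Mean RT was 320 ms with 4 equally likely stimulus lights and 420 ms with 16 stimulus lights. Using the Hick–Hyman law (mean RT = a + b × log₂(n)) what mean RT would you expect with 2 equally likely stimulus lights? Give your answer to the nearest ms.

Solve the two-equation system in a and b:
  b = (420 − 320) / (log₂ 16 − log₂ 4) = 100 / (4 − 2) = 50 ms/bit
  a = 320 − 50 × 2 = 220 ms
Then RT(2) = 220 + 50 × log₂ 2 = 220 + 50 × 1 ≈ 270.000 ms.

270 ms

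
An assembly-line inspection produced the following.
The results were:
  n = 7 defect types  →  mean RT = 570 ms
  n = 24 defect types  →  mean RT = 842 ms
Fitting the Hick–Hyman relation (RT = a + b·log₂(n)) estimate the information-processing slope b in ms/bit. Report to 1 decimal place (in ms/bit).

153.0 ms/bit

Slope: b = (842 − 570) / (log₂ 24 − log₂ 7) = 272/1.7776 = 153.015 ms/bit.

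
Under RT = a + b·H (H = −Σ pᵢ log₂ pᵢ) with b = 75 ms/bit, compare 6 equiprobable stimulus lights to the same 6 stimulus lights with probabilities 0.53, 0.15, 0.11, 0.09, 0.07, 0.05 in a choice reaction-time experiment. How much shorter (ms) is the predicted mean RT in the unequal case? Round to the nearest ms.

Equiprobable entropy H₀ = log₂ 6 = 2.5850 bits.
Skewed entropy H = −Σ pᵢ log₂ pᵢ = 2.0436 bits.
ΔRT = b·(H₀ − H) = 75 × 0.5414 = 40.60 ms.

41 ms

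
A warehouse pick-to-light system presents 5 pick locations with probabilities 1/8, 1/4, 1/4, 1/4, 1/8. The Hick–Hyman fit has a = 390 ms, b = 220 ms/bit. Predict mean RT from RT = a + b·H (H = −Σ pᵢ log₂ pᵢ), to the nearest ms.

Each term −pᵢ log₂ pᵢ: 0.125·3 + 0.25·2 + 0.25·2 + 0.25·2 + 0.125·3; summed, H = 2.250 bits.
Mean RT = a + bH = 390 + 220·2.250 = 885.00 ms.

885 ms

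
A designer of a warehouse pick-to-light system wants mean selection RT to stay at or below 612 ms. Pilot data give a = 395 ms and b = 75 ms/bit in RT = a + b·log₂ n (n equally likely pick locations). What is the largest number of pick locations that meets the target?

75·log₂ n ≤ 612 − 395 = 217, giving log₂ n ≤ 2.8933 and n ≤ 7.430. The largest whole number is 7.

7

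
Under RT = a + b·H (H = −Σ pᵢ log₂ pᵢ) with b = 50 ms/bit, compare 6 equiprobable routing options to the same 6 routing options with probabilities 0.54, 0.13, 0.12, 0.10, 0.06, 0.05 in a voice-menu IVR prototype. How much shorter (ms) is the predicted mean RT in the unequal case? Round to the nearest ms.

Equiprobable entropy H₀ = log₂ 6 = 2.5850 bits.
Skewed entropy H = −Σ pᵢ log₂ pᵢ = 2.0216 bits.
ΔRT = b·(H₀ − H) = 50 × 0.5634 = 28.17 ms.

28 ms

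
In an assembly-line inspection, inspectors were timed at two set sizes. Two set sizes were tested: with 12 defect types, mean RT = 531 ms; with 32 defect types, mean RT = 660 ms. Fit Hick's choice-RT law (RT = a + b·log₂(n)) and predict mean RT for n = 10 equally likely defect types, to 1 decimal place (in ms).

507.0 ms

RT is linear in log₂ n, so two points fix the line:
  b = (660 − 531) / (log₂ 32 − log₂ 12) = 129 / (5 − 3.5850) = 91.164 ms/bit
  a = 531 − 91.164 × 3.5850 = 204.182 ms
Then RT(10) = 204.182 + 91.164 × log₂ 10 = 204.182 + 91.164 × 3.3219 ≈ 507.021 ms.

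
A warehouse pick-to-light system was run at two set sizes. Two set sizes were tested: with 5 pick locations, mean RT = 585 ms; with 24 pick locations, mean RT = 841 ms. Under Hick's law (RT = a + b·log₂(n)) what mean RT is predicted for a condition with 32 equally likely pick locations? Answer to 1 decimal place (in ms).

888.0 ms

With log₂ n on the abscissa the relation is linear; from the two conditions:
  b = (841 − 585) / (log₂ 24 − log₂ 5) = 256 / (4.5850 − 2.3219) = 113.122 ms/bit
  a = 585 − 113.122 × 2.3219 = 322.338 ms
Then RT(32) = 322.338 + 113.122 × log₂ 32 = 322.338 + 113.122 × 5 ≈ 887.950 ms.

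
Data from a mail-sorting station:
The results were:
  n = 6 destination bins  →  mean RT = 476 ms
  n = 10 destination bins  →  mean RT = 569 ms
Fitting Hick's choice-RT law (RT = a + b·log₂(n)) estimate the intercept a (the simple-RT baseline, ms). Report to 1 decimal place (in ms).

The slope on a log₂ axis is (569 − 476) / (3.3219 − 2.5850) = 126.193 ms/bit.
a = RT₁ − b·log₂ n₁ = 476 − 126.193 × 2.5850 = 149.795 ms.

149.8 ms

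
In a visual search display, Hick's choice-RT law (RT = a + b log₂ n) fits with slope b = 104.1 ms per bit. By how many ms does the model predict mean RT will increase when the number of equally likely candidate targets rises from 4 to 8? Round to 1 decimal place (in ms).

104.1 ms

Only the slope matters, since a is common to both: ΔRT = b·log₂(n₂/n₁).
log₂(8) − log₂(4) = log₂(8/4) = log₂(2) = 1.
ΔRT = 104.1 × 1.0000 = 104.100 ms.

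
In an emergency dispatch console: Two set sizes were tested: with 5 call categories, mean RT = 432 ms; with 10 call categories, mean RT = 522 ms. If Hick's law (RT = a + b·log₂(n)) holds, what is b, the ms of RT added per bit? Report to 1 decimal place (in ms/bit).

Slope: b = (522 − 432) / (log₂ 10 − log₂ 5) = 90/1.0000 = 90.000 ms/bit.

90.0 ms/bit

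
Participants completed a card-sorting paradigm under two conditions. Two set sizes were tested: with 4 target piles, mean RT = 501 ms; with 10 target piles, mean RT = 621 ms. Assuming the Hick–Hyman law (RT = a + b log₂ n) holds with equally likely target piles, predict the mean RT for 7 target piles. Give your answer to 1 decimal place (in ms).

Solve the two-equation system in a and b:
  b = (621 − 501) / (log₂ 10 − log₂ 4) = 120 / (3.3219 − 2) = 90.776 ms/bit
  a = 501 − 90.776 × 2 = 319.447 ms
Then RT(7) = 319.447 + 90.776 × log₂ 7 = 319.447 + 90.776 × 2.8074 ≈ 574.289 ms.

574.3 ms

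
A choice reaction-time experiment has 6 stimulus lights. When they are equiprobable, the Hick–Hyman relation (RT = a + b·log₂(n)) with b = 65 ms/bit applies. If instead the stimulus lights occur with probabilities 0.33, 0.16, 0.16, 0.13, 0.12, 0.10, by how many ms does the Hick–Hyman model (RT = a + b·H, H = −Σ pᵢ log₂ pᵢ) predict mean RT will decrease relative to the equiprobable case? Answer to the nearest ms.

8 ms

Equiprobable entropy H₀ = log₂ 6 = 2.5850 bits.
Skewed entropy H = −Σ pᵢ log₂ pᵢ = 2.4558 bits.
ΔRT = b·(H₀ − H) = 65 × 0.1292 = 8.40 ms.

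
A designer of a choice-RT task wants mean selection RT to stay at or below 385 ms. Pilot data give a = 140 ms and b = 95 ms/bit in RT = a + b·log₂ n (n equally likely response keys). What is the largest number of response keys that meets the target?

5

Set 140 + 95·log₂ n ≤ 385 → log₂ n ≤ (385 − 140)/95 = 2.5789.
So n ≤ 2^2.5789 = 5.975; the largest integer n is 5.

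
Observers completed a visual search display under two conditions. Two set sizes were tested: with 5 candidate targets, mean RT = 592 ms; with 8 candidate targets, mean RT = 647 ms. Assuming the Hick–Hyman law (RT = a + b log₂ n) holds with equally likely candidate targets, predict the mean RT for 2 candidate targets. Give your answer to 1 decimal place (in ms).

With log₂ n on the abscissa the relation is linear; from the two conditions:
  b = (647 − 592) / (log₂ 8 − log₂ 5) = 55 / (3 − 2.3219) = 81.112 ms/bit
  a = 592 − 81.112 × 2.3219 = 403.663 ms
Then RT(2) = 403.663 + 81.112 × log₂ 2 = 403.663 + 81.112 × 1 ≈ 484.775 ms.

484.8 ms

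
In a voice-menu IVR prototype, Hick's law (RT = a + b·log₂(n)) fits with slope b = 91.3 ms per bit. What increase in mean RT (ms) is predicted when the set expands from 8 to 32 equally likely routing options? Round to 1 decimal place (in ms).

Only the slope matters, since a is common to both: ΔRT = b·log₂(n₂/n₁).
log₂(32) − log₂(8) = log₂(32/8) = log₂(4) = 2.
ΔRT = 91.3 × 2.0000 = 182.600 ms.

182.6 ms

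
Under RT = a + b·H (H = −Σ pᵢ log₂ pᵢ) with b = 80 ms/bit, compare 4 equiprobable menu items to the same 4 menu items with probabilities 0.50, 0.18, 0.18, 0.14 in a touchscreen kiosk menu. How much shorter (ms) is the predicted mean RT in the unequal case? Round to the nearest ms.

The RT saving is b·ΔH. Equiprobable H₀ = log₂(4) = 2.0000 bits; with the given probabilities H = 1.7877 bits.
b·(H₀ − H) = 80 × (2.0000 − 1.7877) = 16.98 ms.

17 ms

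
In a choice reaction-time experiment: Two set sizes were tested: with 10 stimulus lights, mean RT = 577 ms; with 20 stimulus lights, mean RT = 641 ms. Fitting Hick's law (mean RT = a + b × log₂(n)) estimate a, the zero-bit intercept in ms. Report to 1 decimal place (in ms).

The slope on a log₂ axis is (641 − 577) / (4.3219 − 3.3219) = 64.000 ms/bit.
a = RT₁ − b·log₂ n₁ = 577 − 64.000 × 3.3219 = 364.397 ms.

364.4 ms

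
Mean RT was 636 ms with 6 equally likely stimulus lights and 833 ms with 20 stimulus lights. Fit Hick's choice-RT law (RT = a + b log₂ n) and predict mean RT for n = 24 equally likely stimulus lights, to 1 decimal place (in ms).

862.8 ms

With log₂ n on the abscissa the relation is linear; from the two conditions:
  b = (833 − 636) / (log₂ 20 − log₂ 6) = 197 / (4.3219 − 2.5850) = 113.416 ms/bit
  a = 636 − 113.416 × 2.5850 = 342.823 ms
Then RT(24) = 342.823 + 113.416 × log₂ 24 = 342.823 + 113.416 × 4.5850 ≈ 862.832 ms.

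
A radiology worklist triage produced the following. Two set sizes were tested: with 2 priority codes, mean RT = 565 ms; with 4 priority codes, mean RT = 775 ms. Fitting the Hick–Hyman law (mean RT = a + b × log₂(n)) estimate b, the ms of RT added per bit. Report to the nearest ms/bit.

b = (RT₂ − RT₁)/(log₂ n₂ − log₂ n₁) = (775 − 565)/(2 − 1) = 210 ms/bit.

210 ms/bit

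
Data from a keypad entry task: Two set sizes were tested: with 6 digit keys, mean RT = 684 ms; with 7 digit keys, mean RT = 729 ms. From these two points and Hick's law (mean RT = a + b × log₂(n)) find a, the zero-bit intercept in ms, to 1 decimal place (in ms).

The slope on a log₂ axis is (729 − 684) / (2.8074 − 2.5850) = 202.345 ms/bit.
a = RT₁ − b·log₂ n₁ = 684 − 202.345 × 2.5850 = 160.946 ms.

160.9 ms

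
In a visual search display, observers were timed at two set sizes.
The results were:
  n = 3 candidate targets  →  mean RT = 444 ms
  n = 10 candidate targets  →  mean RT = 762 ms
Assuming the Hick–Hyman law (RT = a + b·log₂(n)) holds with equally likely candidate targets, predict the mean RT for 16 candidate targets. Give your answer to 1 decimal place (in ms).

886.1 ms

RT is linear in log₂ n, so two points fix the line:
  b = (762 − 444) / (log₂ 10 − log₂ 3) = 318 / (3.3219 − 1.5850) = 183.078 ms/bit
  a = 444 − 183.078 × 1.5850 = 153.828 ms
Then RT(16) = 153.828 + 183.078 × log₂ 16 = 153.828 + 183.078 × 4 ≈ 886.140 ms.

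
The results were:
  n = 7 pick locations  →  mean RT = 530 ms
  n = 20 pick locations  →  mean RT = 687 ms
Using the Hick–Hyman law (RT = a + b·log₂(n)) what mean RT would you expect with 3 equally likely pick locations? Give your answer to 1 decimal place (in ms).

With log₂ n on the abscissa the relation is linear; from the two conditions:
  b = (687 − 530) / (log₂ 20 − log₂ 7) = 157 / (4.3219 − 2.8074) = 103.660 ms/bit
  a = 530 − 103.660 × 2.8074 = 238.991 ms
Then RT(3) = 238.991 + 103.660 × log₂ 3 = 238.991 + 103.660 × 1.5850 ≈ 403.287 ms.

403.3 ms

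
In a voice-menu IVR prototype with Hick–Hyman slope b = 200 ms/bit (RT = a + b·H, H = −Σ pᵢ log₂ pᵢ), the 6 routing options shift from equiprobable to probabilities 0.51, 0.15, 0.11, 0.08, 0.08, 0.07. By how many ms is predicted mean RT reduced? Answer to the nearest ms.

The RT saving is b·ΔH. Equiprobable H₀ = log₂(6) = 2.5850 bits; with the given probabilities H = 2.1078 bits.
b·(H₀ − H) = 200 × (2.5850 − 2.1078) = 95.43 ms.

95 ms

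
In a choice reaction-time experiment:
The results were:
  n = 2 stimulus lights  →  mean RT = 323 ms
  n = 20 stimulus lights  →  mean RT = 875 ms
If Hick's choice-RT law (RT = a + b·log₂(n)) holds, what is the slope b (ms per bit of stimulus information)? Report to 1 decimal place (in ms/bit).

b = (RT₂ − RT₁)/(log₂ n₂ − log₂ n₁) = (875 − 323)/(4.3219 − 1) = 166.169 ms/bit.

166.2 ms/bit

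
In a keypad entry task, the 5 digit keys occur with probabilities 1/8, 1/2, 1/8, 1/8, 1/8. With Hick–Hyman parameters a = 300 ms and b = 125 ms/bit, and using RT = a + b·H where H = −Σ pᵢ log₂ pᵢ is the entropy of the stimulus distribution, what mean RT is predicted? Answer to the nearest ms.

Each term −pᵢ log₂ pᵢ: 0.125·3 + 0.5·1 + 0.125·3 + 0.125·3 + 0.125·3; summed, H = 2.000 bits.
Mean RT = a + bH = 300 + 125·2.000 = 550.00 ms.

550 ms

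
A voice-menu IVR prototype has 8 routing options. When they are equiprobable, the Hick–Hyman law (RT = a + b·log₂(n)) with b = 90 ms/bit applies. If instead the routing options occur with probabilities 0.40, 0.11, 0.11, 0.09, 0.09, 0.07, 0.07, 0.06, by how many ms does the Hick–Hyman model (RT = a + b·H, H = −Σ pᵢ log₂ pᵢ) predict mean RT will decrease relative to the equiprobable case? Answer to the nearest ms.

The RT saving is b·ΔH. Equiprobable H₀ = log₂(8) = 3.0000 bits; with the given probabilities H = 2.6353 bits.
b·(H₀ − H) = 90 × (3.0000 − 2.6353) = 32.82 ms.

33 ms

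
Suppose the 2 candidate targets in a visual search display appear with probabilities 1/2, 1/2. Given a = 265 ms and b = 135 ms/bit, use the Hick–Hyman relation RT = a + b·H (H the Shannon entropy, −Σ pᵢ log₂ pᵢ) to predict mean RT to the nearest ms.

H = −Σ pᵢ log₂ pᵢ = 0.5·1 + 0.5·1 = 1.000 bits.
RT = 265 + 135 × 1.000 = 400.00 ms.

400 ms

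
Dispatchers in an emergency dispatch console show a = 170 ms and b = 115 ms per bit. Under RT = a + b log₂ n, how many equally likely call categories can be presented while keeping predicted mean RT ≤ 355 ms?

3

Information budget: (355 − 170)/115 = 1.6087 bits, so n ≤ 2^1.6087 = 3.050 → at most 3.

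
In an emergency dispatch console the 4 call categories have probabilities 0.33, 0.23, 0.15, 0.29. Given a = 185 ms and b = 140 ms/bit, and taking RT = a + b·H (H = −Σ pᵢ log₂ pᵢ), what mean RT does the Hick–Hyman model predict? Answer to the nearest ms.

Entropy contributions −pᵢ log₂ pᵢ: 0.5278, 0.4877, 0.4105, 0.5179; sum H = 1.9439 bits.
RT = a + bH = 185 + 140·1.9439 = 457.15 ms.

457 ms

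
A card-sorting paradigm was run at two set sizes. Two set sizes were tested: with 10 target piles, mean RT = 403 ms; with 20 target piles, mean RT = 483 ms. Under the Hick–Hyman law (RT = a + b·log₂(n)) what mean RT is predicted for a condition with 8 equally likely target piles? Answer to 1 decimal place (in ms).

377.2 ms

Fit slope and intercept:
  b = (483 − 403) / (log₂ 20 − log₂ 10) = 80 / (4.3219 − 3.3219) = 80.000 ms/bit
  a = 403 − 80.000 × 3.3219 = 137.246 ms
Then RT(8) = 137.246 + 80.000 × log₂ 8 = 137.246 + 80.000 × 3 ≈ 377.246 ms.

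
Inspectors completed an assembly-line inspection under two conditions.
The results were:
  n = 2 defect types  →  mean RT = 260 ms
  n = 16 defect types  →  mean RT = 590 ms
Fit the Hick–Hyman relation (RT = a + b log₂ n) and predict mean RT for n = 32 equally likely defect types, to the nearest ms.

700 ms

Solve the two-equation system in a and b:
  b = (590 − 260) / (log₂ 16 − log₂ 2) = 330 / (4 − 1) = 110 ms/bit
  a = 260 − 110 × 1 = 150 ms
Then RT(32) = 150 + 110 × log₂ 32 = 150 + 110 × 5 ≈ 700.000 ms.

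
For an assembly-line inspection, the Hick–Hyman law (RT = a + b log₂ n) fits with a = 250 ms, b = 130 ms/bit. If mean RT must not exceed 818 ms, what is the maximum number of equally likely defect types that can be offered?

Set 250 + 130·log₂ n ≤ 818 → log₂ n ≤ (818 − 250)/130 = 4.3692.
So n ≤ 2^4.3692 = 20.667; the largest integer n is 20.

20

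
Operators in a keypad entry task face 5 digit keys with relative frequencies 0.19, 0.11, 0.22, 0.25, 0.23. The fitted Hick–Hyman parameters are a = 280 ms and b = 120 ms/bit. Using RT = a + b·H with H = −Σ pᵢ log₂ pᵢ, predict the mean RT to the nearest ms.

Entropy contributions −pᵢ log₂ pᵢ: 0.4552, 0.3503, 0.4806, 0.5000, 0.4877; sum H = 2.2738 bits.
RT = a + bH = 280 + 120·2.2738 = 552.85 ms.

553 ms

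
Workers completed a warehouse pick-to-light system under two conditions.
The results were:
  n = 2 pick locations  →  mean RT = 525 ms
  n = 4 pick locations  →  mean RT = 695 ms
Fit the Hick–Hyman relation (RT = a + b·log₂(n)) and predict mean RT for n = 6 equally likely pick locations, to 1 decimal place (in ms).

RT is linear in log₂ n, so two points fix the line:
  b = (695 − 525) / (log₂ 4 − log₂ 2) = 170 / (2 − 1) = 170.000 ms/bit
  a = 525 − 170.000 × 1 = 355.000 ms
Then RT(6) = 355.000 + 170.000 × log₂ 6 = 355.000 + 170.000 × 2.5850 ≈ 794.444 ms.

794.4 ms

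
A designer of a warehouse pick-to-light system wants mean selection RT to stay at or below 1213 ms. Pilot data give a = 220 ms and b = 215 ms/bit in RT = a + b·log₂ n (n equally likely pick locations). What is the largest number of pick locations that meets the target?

215·log₂ n ≤ 1213 − 220 = 993, giving log₂ n ≤ 4.6186 and n ≤ 24.566. The largest whole number is 24.

24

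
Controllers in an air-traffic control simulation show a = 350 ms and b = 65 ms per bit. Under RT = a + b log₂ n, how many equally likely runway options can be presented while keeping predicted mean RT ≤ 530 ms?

6

Set 350 + 65·log₂ n ≤ 530 → log₂ n ≤ (530 − 350)/65 = 2.7692.
So n ≤ 2^2.7692 = 6.817; the largest integer n is 6.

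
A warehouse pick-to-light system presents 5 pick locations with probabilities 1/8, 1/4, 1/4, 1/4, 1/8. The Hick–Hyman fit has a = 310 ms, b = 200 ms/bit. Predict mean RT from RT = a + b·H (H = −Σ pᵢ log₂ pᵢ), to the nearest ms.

760 ms

H = −Σ pᵢ log₂ pᵢ = 0.125·3 + 0.25·2 + 0.25·2 + 0.25·2 + 0.125·3 = 2.250 bits.
RT = 310 + 200 × 2.250 = 760.00 ms.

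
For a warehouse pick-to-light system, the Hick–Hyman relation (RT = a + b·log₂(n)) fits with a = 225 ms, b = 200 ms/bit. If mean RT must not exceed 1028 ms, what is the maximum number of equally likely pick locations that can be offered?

Set 225 + 200·log₂ n ≤ 1028 → log₂ n ≤ (1028 − 225)/200 = 4.0150.
So n ≤ 2^4.0150 = 16.167; the largest integer n is 16.

16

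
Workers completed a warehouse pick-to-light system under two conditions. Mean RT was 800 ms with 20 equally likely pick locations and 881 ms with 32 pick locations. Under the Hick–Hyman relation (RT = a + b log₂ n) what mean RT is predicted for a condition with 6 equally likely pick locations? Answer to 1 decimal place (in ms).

Solve the two-equation system in a and b:
  b = (881 − 800) / (log₂ 32 − log₂ 20) = 81 / (5 − 4.3219) = 119.456 ms/bit
  a = 800 − 119.456 × 4.3219 = 283.718 ms
Then RT(6) = 283.718 + 119.456 × log₂ 6 = 283.718 + 119.456 × 2.5850 ≈ 592.508 ms.

592.5 ms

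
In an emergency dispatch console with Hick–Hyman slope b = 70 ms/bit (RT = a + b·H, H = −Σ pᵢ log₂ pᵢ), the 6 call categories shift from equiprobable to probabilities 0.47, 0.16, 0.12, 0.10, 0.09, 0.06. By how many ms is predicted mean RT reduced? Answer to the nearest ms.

28 ms

Equiprobable entropy H₀ = log₂ 6 = 2.5850 bits.
Skewed entropy H = −Σ pᵢ log₂ pᵢ = 2.1904 bits.
ΔRT = b·(H₀ − H) = 70 × 0.3945 = 27.62 ms.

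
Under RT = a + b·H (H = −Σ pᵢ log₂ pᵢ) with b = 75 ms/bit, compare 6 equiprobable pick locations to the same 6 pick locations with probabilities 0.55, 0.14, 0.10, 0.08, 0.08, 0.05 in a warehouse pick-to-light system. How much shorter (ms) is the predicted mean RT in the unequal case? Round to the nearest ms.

Equiprobable entropy H₀ = log₂ 6 = 2.5850 bits.
Skewed entropy H = −Σ pᵢ log₂ pᵢ = 2.0028 bits.
ΔRT = b·(H₀ − H) = 75 × 0.5822 = 43.66 ms.

44 ms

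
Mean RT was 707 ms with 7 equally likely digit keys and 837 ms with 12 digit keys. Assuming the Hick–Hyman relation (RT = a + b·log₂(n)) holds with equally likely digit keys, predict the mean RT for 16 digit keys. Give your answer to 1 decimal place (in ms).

906.4 ms

Fit slope and intercept:
  b = (837 − 707) / (log₂ 12 − log₂ 7) = 130 / (3.5850 − 2.8074) = 167.179 ms/bit
  a = 707 − 167.179 × 2.8074 = 237.668 ms
Then RT(16) = 237.668 + 167.179 × log₂ 16 = 237.668 + 167.179 × 4 ≈ 906.386 ms.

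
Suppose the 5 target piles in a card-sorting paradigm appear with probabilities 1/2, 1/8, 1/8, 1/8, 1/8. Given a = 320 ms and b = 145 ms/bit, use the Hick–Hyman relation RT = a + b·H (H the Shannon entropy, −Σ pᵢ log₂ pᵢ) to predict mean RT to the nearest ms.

Each term −pᵢ log₂ pᵢ: 0.5·1 + 0.125·3 + 0.125·3 + 0.125·3 + 0.125·3; summed, H = 2.000 bits.
Mean RT = a + bH = 320 + 145·2.000 = 610.00 ms.

610 ms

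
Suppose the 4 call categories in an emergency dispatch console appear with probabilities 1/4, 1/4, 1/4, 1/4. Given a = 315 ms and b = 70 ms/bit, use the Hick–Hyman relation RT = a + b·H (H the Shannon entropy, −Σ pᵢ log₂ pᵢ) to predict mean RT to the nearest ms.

455 ms

H = −Σ pᵢ log₂ pᵢ = 0.25·2 + 0.25·2 + 0.25·2 + 0.25·2 = 2.000 bits.
RT = 315 + 70 × 2.000 = 455.00 ms.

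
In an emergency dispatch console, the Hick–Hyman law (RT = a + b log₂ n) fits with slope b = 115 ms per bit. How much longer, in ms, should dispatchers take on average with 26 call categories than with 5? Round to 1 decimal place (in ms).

273.5 ms

The intercept a cancels: ΔRT = b·(log₂ n₂ − log₂ n₁) = b·log₂(n₂/n₁).
log₂(26) − log₂(5) = 4.7004 − 2.3219 = 2.3785.
ΔRT = 115 × 2.3785 = 273.529 ms.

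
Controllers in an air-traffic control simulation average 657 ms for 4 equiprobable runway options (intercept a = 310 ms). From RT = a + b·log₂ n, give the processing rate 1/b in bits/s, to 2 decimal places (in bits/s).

5.76 bits/s

Choice component = 657 − 310 = 347 ms over log₂(4) = 2 bits.
b = 347 / 2 = 173.500 ms/bit, so 1/b = 5.764 bits/s.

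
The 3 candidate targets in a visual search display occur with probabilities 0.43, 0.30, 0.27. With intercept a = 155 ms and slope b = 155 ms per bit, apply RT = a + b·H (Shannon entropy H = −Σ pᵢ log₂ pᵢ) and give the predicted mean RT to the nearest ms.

396 ms

Entropy contributions −pᵢ log₂ pᵢ: 0.5236, 0.5211, 0.5100; sum H = 1.5547 bits.
RT = a + bH = 155 + 155·1.5547 = 395.97 ms.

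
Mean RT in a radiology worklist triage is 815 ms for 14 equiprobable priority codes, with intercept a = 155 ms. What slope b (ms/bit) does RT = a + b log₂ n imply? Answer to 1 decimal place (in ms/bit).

log₂(14) = 3.8074 bits.
b = (RT − a)/log₂ n = (815 − 155) / 3.8074 = 173.349 ms/bit.

173.3 ms/bit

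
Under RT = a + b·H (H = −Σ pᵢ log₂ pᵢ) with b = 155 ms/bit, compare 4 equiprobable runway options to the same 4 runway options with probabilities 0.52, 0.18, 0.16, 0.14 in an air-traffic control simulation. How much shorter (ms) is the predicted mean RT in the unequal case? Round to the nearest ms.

The RT saving is b·ΔH. Equiprobable H₀ = log₂(4) = 2.0000 bits; with the given probabilities H = 1.7560 bits.
b·(H₀ − H) = 155 × (2.0000 − 1.7560) = 37.82 ms.

38 ms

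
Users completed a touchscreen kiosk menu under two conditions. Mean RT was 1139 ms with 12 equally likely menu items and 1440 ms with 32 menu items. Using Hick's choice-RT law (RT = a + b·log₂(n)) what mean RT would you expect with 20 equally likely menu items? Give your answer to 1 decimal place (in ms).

Fit slope and intercept:
  b = (1440 − 1139) / (log₂ 32 − log₂ 12) = 301 / (5 − 3.5850) = 212.715 ms/bit
  a = 1139 − 212.715 × 3.5850 = 376.424 ms
Then RT(20) = 376.424 + 212.715 × log₂ 20 = 376.424 + 212.715 × 4.3219 ≈ 1295.764 ms.

1295.8 ms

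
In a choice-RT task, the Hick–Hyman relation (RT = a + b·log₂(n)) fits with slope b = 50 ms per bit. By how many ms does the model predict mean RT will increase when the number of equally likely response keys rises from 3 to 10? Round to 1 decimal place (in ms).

Only the slope matters, since a is common to both: ΔRT = b·log₂(n₂/n₁).
log₂(10) − log₂(3) = 3.3219 − 1.5850 = 1.7370.
ΔRT = 50 × 1.7370 = 86.848 ms.

86.8 ms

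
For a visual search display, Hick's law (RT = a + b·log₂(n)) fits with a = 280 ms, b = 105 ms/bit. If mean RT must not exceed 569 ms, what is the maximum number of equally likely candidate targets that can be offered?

6

Information budget: (569 − 280)/105 = 2.7524 bits, so n ≤ 2^2.7524 = 6.738 → at most 6.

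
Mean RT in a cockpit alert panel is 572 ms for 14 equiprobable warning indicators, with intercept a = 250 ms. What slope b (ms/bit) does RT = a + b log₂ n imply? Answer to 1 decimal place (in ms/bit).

84.6 ms/bit

14 alternatives carry log₂ 14 = 3.8074 bits; the choice cost is 572 − 250 = 322 ms, so b = 322/3.8074 = 84.573 ms/bit.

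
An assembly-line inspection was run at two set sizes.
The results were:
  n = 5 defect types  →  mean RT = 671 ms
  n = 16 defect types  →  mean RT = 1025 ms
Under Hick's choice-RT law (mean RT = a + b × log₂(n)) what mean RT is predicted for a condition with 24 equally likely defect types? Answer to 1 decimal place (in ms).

Solve the two-equation system in a and b:
  b = (1025 − 671) / (log₂ 16 − log₂ 5) = 354 / (4 − 2.3219) = 210.956 ms/bit
  a = 671 − 210.956 × 2.3219 = 181.174 ms
Then RT(24) = 181.174 + 210.956 × log₂ 24 = 181.174 + 210.956 × 4.5850 ≈ 1148.402 ms.

1148.4 ms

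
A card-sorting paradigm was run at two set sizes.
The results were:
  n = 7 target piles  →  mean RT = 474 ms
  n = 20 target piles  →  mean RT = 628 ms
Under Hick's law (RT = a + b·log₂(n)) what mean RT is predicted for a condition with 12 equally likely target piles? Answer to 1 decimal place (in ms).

Fit slope and intercept:
  b = (628 − 474) / (log₂ 20 − log₂ 7) = 154 / (4.3219 − 2.8074) = 101.679 ms/bit
  a = 474 − 101.679 × 2.8074 = 188.551 ms
Then RT(12) = 188.551 + 101.679 × log₂ 12 = 188.551 + 101.679 × 3.5850 ≈ 553.066 ms.

553.1 ms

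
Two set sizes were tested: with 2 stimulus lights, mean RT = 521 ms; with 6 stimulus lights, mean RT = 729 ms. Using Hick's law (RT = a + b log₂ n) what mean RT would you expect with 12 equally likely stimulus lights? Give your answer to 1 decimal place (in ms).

Solve the two-equation system in a and b:
  b = (729 − 521) / (log₂ 6 − log₂ 2) = 208 / (2.5850 − 1) = 131.233 ms/bit
  a = 521 − 131.233 × 1 = 389.767 ms
Then RT(12) = 389.767 + 131.233 × log₂ 12 = 389.767 + 131.233 × 3.5850 ≈ 860.233 ms.

860.2 ms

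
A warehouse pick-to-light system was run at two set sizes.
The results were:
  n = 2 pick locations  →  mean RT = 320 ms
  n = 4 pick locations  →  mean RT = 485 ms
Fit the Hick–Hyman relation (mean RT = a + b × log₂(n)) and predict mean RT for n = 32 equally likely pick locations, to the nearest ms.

Fit slope and intercept:
  b = (485 − 320) / (log₂ 4 − log₂ 2) = 165 / (2 − 1) = 165 ms/bit
  a = 320 − 165 × 1 = 155 ms
Then RT(32) = 155 + 165 × log₂ 32 = 155 + 165 × 5 ≈ 980.000 ms.

980 ms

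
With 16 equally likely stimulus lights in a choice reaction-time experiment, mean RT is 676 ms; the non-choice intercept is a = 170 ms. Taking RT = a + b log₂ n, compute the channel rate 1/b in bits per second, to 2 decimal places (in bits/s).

b = (676 − 170)/log₂ 16 = 506/4 = 126.500 ms per bit = 0.12650 s/bit; the reciprocal is 7.905 bits/s.

7.91 bits/s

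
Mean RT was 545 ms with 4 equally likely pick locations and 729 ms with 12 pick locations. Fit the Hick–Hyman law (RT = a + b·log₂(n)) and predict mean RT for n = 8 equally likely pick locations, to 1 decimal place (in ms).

661.1 ms

With log₂ n on the abscissa the relation is linear; from the two conditions:
  b = (729 − 545) / (log₂ 12 − log₂ 4) = 184 / (3.5850 − 2) = 116.091 ms/bit
  a = 545 − 116.091 × 2 = 312.818 ms
Then RT(8) = 312.818 + 116.091 × log₂ 8 = 312.818 + 116.091 × 3 ≈ 661.091 ms.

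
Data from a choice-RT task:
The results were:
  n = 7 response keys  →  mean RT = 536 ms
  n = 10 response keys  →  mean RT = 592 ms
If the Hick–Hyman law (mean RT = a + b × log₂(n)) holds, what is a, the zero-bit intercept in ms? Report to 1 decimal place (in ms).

b = (RT₂ − RT₁)/(log₂ n₂ − log₂ n₁) = (592 − 536)/(3.3219 − 2.8074) = 108.828 ms/bit.
a = RT₁ − b·log₂ n₁ = 536 − 108.828 × 2.8074 = 230.481 ms.

230.5 ms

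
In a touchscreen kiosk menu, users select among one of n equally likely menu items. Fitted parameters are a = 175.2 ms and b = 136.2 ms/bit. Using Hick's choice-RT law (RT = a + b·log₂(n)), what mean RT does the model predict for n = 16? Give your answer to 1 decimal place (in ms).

720.0 ms

log₂(16) = 4 bits, so RT = 175.2 + 136.2 × 4 ≈ 720.000 ms.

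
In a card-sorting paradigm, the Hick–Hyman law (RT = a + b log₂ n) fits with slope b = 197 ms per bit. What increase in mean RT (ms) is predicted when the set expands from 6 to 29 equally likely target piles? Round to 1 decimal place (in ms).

ΔRT = (a + b log₂ n₂) − (a + b log₂ n₁) = b·(log₂ n₂ − log₂ n₁).
log₂(29) − log₂(6) = 4.8580 − 2.5850 = 2.2730.
ΔRT = 197 × 2.2730 = 447.785 ms.

447.8 ms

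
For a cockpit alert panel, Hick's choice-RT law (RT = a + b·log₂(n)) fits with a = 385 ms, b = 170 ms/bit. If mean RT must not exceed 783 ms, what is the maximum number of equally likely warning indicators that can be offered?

5

170·log₂ n ≤ 783 − 385 = 398, giving log₂ n ≤ 2.3412 and n ≤ 5.067. The largest whole number is 5.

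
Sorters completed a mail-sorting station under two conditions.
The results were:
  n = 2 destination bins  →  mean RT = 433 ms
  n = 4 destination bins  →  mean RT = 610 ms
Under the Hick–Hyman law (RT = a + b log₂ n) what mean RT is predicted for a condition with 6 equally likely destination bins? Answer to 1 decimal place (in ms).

Fit slope and intercept:
  b = (610 − 433) / (log₂ 4 − log₂ 2) = 177 / (2 − 1) = 177.000 ms/bit
  a = 433 − 177.000 × 1 = 256.000 ms
Then RT(6) = 256.000 + 177.000 × log₂ 6 = 256.000 + 177.000 × 2.5850 ≈ 713.538 ms.

713.5 ms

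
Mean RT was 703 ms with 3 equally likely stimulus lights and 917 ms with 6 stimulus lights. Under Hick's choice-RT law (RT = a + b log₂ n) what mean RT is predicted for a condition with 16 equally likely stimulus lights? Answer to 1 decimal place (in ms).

1219.8 ms

Solve the two-equation system in a and b:
  b = (917 − 703) / (log₂ 6 − log₂ 3) = 214 / (2.5850 − 1.5850) = 214.000 ms/bit
  a = 703 − 214.000 × 1.5850 = 363.818 ms
Then RT(16) = 363.818 + 214.000 × log₂ 16 = 363.818 + 214.000 × 4 ≈ 1219.818 ms.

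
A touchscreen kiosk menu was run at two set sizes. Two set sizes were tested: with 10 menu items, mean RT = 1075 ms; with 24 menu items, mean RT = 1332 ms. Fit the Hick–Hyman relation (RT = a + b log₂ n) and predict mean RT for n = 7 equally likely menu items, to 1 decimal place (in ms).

970.3 ms

Fit slope and intercept:
  b = (1332 − 1075) / (log₂ 24 − log₂ 10) = 257 / (4.5850 − 3.3219) = 203.478 ms/bit
  a = 1075 − 203.478 × 3.3219 = 399.060 ms
Then RT(7) = 399.060 + 203.478 × log₂ 7 = 399.060 + 203.478 × 2.8074 ≈ 970.296 ms.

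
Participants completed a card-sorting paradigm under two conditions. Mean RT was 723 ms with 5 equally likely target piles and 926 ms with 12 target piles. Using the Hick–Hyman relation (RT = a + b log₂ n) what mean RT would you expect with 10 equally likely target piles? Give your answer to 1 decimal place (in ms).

883.7 ms

Solve the two-equation system in a and b:
  b = (926 − 723) / (log₂ 12 − log₂ 5) = 203 / (3.5850 − 2.3219) = 160.724 ms/bit
  a = 723 − 160.724 × 2.3219 = 349.810 ms
Then RT(10) = 349.810 + 160.724 × log₂ 10 = 349.810 + 160.724 × 3.3219 ≈ 883.724 ms.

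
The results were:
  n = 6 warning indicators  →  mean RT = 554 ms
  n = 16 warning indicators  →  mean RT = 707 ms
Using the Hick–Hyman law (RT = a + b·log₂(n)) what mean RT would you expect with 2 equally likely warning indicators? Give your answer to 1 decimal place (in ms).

Fit slope and intercept:
  b = (707 − 554) / (log₂ 16 − log₂ 6) = 153 / (4 − 2.5850) = 108.124 ms/bit
  a = 554 − 108.124 × 2.5850 = 274.503 ms
Then RT(2) = 274.503 + 108.124 × log₂ 2 = 274.503 + 108.124 × 1 ≈ 382.627 ms.

382.6 ms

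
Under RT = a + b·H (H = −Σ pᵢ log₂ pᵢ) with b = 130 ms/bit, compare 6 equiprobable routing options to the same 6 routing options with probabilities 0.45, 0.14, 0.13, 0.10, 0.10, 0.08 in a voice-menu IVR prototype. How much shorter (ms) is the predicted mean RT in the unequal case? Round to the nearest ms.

43 ms

The RT saving is b·ΔH. Equiprobable H₀ = log₂(6) = 2.5850 bits; with the given probabilities H = 2.2540 bits.
b·(H₀ − H) = 130 × (2.5850 − 2.2540) = 43.02 ms.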